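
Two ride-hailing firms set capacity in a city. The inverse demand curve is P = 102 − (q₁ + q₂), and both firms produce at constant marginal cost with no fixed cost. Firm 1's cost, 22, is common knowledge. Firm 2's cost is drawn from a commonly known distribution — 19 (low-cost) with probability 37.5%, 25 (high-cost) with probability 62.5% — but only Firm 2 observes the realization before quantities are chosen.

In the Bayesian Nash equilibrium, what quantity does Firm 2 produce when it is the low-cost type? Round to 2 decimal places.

28.04

Each type of Firm 2 best-responds to q₁; Firm 1 best-responds to the expected q₂ over Firm 2's types.
Firm 2 with cost c maximizes (102 − (q₁+q₂) − c)·q₂, giving q₂(c) = (102 − c − q₁)/2.
E[c₂] = 0.375·19 + 0.625·25 = 22.75
Firm 1's FOC against E[q₂] yields q₁ = (102 − 2·22 + E[c₂])/3 = (102 − 44 + 22.75)/3 = 26.9167.
q₂(low-cost) = (102 − 19 − 26.9167)/2 = 28.0417.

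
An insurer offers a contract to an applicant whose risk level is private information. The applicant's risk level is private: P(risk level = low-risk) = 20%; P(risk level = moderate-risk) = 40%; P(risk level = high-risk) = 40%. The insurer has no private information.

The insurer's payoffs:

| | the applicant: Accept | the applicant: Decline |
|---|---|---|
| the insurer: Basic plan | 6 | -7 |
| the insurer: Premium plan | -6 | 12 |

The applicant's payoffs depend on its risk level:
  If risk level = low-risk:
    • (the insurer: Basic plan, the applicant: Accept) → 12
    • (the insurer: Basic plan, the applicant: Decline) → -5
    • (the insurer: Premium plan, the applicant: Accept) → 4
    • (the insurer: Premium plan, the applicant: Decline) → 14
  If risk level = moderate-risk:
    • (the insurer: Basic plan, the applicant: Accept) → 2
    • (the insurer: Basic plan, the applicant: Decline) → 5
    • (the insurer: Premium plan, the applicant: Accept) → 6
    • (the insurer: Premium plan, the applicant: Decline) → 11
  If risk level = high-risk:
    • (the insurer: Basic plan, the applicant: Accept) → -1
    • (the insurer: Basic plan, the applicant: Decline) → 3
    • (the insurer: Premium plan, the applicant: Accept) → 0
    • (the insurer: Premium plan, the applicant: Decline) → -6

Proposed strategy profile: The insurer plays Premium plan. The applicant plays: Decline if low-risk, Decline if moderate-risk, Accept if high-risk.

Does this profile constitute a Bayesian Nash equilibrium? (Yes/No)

A profile is a BNE iff every type of every player is best-responding given beliefs about the other side.
The insurer plays Premium plan: E[Premium plan] = 0.2·(12) + 0.4·(12) + 0.4·(-6) = 4.8; E[Basic plan] = -1.8. Best-responding. ✓
The applicant (risk level low-risk), facing Premium plan: Accept gives 4, Decline gives 14. Proposed Decline is best. ✓
The applicant (risk level moderate-risk), facing Premium plan: Accept gives 6, Decline gives 11. Proposed Decline is best. ✓
The applicant (risk level high-risk), facing Premium plan: Accept gives 0, Decline gives -6. Proposed Accept is best. ✓

Yes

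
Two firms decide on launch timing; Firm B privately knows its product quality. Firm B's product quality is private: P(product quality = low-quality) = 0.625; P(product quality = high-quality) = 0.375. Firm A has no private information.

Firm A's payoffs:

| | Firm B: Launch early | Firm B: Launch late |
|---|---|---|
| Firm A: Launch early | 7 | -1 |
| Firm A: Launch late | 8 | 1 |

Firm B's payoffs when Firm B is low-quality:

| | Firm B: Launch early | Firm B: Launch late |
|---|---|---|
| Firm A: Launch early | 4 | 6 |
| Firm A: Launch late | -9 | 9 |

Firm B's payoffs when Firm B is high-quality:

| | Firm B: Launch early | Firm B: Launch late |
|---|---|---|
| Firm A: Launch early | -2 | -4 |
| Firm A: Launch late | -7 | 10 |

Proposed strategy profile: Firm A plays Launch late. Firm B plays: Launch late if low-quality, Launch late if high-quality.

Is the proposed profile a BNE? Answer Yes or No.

A profile is a BNE iff every type of every player is best-responding given beliefs about the other side.
Firm A plays Launch late: E[Launch late] = 0.625·(1) + 0.375·(1) = 1; E[Launch early] = -1. Best-responding. ✓
Firm B (product quality low-quality), facing Launch late: Launch early gives -9, Launch late gives 9. Proposed Launch late is best. ✓
Firm B (product quality high-quality), facing Launch late: Launch early gives -7, Launch late gives 10. Proposed Launch late is best. ✓

Yes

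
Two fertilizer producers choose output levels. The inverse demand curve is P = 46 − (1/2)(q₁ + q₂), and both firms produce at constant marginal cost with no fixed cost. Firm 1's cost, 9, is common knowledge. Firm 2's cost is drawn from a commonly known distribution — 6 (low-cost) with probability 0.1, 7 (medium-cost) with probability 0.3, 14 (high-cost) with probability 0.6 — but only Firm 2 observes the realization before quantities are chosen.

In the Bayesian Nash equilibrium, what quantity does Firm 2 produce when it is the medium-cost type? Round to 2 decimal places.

25.97

Firm 2 with cost c maximizes (46 − (1/2)(q₁+q₂) − c)·q₂, giving q₂(c) = (46 − c − (1/2)q₁).
E[c₂] = 0.1·6 + 0.3·7 + 0.6·14 = 11.1
Firm 1's FOC against E[q₂] yields q₁ = (46 − 2·9 + E[c₂])/(3/2) = (46 − 18 + 11.1)/(3/2) = 26.0667.
q₂(medium-cost) = (46 − 7 − (1/2)·26.0667) = 25.9667.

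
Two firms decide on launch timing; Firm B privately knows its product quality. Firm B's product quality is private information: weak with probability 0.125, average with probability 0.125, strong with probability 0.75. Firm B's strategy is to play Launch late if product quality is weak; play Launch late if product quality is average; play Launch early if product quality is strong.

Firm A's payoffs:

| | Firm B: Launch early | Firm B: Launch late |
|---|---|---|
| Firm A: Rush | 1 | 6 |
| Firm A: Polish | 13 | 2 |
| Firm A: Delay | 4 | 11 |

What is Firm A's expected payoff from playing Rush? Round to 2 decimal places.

E[Rush] = 0.125·6 + 0.125·6 + 0.75·1 = 0.75 + 0.75 + 0.75 = 2.25

2.25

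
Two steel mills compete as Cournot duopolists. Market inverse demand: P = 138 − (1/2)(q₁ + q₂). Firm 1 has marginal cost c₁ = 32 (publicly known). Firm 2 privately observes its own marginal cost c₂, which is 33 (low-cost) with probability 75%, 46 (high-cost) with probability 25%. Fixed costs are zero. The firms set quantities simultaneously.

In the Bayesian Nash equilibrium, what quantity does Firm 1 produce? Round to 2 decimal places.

Type-c best response for Firm 2: q₂(c) = (138 − c) − q₁/2.
Firm 1 maximizes expected profit; its first-order condition is 138 − q₁ − (1/2)E[q₂] − 32 = 0.
Substituting E[q₂] and solving: E[c₂] = 36.25, so q₁ = (138 − 2·32 + 36.25)/(3/2) = 73.5.

73.50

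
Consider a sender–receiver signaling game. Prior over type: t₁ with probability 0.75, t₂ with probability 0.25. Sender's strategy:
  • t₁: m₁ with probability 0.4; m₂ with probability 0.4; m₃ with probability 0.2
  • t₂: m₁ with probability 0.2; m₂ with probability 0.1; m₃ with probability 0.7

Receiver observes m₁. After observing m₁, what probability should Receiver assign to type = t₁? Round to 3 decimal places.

0.857

Apply Bayes' rule using the sender's strategy as the likelihood.
P(m₁) = 0.75·0.4 + 0.25·0.2 = 0.35
P(t₁ | m₁) = (0.75·0.4) / 0.35 = 0.3 / 0.35 = 0.857143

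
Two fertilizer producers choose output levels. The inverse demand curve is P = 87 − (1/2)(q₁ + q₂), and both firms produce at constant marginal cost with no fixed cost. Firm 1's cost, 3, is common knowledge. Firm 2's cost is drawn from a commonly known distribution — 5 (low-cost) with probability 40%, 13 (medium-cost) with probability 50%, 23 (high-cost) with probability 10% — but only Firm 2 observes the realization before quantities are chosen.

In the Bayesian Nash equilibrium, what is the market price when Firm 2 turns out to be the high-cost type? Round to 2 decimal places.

39.70

Firm 2 with cost c maximizes (87 − (1/2)(q₁+q₂) − c)·q₂, giving q₂(c) = (87 − c − (1/2)q₁).
E[c₂] = 0.4·5 + 0.5·13 + 0.1·23 = 10.8
Firm 1's FOC against E[q₂] yields q₁ = (87 − 2·3 + E[c₂])/(3/2) = (87 − 6 + 10.8)/(3/2) = 61.2.
q₂(high-cost) = 33.4, so P = 87 − (1/2)·(61.2 + 33.4) = 39.7.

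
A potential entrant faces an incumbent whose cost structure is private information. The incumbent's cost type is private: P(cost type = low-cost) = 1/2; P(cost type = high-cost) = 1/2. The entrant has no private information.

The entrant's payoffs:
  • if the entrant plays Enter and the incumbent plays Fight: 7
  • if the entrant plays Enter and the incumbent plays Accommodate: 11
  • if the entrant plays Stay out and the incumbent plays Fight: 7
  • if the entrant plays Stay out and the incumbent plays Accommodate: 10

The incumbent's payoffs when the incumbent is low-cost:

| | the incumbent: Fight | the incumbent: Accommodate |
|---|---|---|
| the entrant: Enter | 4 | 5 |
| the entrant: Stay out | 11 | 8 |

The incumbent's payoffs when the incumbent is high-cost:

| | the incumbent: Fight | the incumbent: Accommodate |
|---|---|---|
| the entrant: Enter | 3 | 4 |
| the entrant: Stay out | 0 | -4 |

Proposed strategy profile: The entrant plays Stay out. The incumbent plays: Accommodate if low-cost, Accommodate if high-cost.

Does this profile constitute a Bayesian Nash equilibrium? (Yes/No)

The entrant plays Stay out: E[Stay out] = 1/2·(10) + 1/2·(10) = 10; E[Enter] = 11. Not best-responding. ✗
The incumbent (cost type low-cost), facing Stay out: Fight gives 11, Accommodate gives 8. Proposed Accommodate is not best — profitable deviation exists. ✗
The incumbent (cost type high-cost), facing Stay out: Fight gives 0, Accommodate gives -4. Proposed Accommodate is not best — profitable deviation exists. ✗

No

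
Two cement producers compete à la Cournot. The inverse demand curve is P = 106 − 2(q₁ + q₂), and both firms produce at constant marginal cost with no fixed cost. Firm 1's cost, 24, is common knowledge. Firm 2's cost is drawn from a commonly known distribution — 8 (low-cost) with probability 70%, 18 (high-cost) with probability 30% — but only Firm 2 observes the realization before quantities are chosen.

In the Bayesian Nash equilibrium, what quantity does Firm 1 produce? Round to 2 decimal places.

Type-c best response for Firm 2: q₂(c) = (106 − c)/4 − q₁/2.
Firm 1 maximizes expected profit; its first-order condition is 106 − 4q₁ − 2E[q₂] − 24 = 0.
Substituting E[q₂] and solving: E[c₂] = 11, so q₁ = (106 − 2·24 + 11)/6 = 11.5.

11.50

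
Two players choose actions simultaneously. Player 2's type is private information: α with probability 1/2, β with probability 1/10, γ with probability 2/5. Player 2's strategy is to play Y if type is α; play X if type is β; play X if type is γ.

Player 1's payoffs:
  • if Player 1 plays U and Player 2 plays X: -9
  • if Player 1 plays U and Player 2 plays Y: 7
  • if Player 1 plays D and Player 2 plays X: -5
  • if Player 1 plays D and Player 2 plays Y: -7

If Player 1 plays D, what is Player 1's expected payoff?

-6

Take the expectation over Player 2's type, weighting each type's action by its prior probability.
E[D] = 1/2·(-7) + 1/10·(-5) + 2/5·(-5) = (-7/2) + (-1/2) + (-2) = -6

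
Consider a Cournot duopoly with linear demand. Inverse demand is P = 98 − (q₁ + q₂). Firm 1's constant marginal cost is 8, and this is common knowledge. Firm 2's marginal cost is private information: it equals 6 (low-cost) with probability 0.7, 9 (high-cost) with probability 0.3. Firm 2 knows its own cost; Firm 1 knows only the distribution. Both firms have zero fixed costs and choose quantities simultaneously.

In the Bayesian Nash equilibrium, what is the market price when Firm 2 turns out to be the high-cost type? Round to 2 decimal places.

Type-c best response for Firm 2: q₂(c) = (98 − c)/2 − q₁/2.
Firm 1 maximizes expected profit; its first-order condition is 98 − 2q₁ − E[q₂] − 8 = 0.
Substituting E[q₂] and solving: E[c₂] = 6.9, so q₁ = (98 − 2·8 + 6.9)/3 = 29.6333.
q₂(high-cost) = 29.6833, so P = 98 − (29.6333 + 29.6833) = 38.6833.

38.68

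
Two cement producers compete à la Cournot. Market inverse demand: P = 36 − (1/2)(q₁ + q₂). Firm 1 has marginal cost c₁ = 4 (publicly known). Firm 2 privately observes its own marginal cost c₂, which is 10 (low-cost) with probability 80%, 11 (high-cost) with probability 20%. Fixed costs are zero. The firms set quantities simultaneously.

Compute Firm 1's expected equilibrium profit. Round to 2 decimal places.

324.28

Type-c best response for Firm 2: q₂(c) = (36 − c) − q₁/2.
Firm 1 maximizes expected profit; its first-order condition is 36 − q₁ − (1/2)E[q₂] − 4 = 0.
Substituting E[q₂] and solving: E[c₂] = 10.2, so q₁ = (36 − 2·4 + 10.2)/(3/2) = 25.4667.
E[P] = 36 − (1/2)·(q₁ + E[q₂]) = 16.7333; Firm 1's expected profit = (E[P] − 4)·q₁ = (16.7333 − 4)·25.4667 = 324.276.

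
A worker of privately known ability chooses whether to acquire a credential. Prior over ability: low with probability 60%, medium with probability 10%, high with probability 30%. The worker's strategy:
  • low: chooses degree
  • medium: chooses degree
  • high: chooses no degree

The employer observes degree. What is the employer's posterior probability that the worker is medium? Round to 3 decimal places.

0.143

Apply Bayes' rule using the sender's strategy as the likelihood.
P(degree) = 0.6·1 + 0.1·1 + 0.3·0 = 0.7
P(medium | degree) = (0.1·1) / 0.7 = 0.1 / 0.7 = 0.142857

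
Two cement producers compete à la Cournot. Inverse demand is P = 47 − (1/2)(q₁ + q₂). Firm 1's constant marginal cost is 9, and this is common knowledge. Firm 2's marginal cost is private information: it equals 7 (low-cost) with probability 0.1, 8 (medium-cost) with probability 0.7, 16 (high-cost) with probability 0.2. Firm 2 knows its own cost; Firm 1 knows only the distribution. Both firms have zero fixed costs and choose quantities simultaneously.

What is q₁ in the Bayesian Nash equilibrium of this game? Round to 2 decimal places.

25.67

Type-c best response for Firm 2: q₂(c) = (47 − c) − q₁/2.
Firm 1 maximizes expected profit; its first-order condition is 47 − q₁ − (1/2)E[q₂] − 9 = 0.
Substituting E[q₂] and solving: E[c₂] = 9.5, so q₁ = (47 − 2·9 + 9.5)/(3/2) = 25.6667.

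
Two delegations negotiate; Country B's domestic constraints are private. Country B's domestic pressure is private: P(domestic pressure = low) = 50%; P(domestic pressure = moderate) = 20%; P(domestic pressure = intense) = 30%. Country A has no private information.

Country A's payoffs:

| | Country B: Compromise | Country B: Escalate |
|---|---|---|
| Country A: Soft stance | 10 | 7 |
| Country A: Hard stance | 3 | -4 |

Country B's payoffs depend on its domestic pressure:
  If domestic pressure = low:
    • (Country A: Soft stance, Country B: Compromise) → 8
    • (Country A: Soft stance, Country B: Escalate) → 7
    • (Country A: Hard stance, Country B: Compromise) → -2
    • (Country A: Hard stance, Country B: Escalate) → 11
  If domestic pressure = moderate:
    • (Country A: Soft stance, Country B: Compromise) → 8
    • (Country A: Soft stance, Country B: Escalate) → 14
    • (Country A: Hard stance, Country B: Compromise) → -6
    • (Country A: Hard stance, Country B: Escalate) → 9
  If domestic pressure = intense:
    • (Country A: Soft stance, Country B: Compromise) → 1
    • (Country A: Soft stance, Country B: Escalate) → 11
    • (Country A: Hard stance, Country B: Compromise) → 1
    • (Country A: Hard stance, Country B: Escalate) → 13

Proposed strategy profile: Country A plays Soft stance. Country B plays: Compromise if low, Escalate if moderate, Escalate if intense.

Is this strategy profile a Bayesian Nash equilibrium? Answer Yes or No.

Country A plays Soft stance: E[Soft stance] = 0.5·(10) + 0.2·(7) + 0.3·(7) = 8.5; E[Hard stance] = -0.5. Best-responding. ✓
Country B (domestic pressure low), facing Soft stance: Compromise gives 8, Escalate gives 7. Proposed Compromise is best. ✓
Country B (domestic pressure moderate), facing Soft stance: Compromise gives 8, Escalate gives 14. Proposed Escalate is best. ✓
Country B (domestic pressure intense), facing Soft stance: Compromise gives 1, Escalate gives 11. Proposed Escalate is best. ✓

Yes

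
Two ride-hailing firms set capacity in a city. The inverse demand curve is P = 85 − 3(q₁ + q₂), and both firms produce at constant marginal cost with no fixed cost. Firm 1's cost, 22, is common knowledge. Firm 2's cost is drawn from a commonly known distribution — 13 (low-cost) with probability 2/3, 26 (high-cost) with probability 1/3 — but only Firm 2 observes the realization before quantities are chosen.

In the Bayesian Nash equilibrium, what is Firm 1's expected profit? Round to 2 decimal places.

Type-c best response for Firm 2: q₂(c) = (85 − c)/6 − q₁/2.
Firm 1 maximizes expected profit; its first-order condition is 85 − 6q₁ − 3E[q₂] − 22 = 0.
Substituting E[q₂] and solving: E[c₂] = 17.3333, so q₁ = (85 − 2·22 + 17.3333)/9 = 6.48148.
E[P] = 85 − 3·(q₁ + E[q₂]) = 41.4444; Firm 1's expected profit = (E[P] − 22)·q₁ = (41.4444 − 22)·6.48148 = 126.029.

126.03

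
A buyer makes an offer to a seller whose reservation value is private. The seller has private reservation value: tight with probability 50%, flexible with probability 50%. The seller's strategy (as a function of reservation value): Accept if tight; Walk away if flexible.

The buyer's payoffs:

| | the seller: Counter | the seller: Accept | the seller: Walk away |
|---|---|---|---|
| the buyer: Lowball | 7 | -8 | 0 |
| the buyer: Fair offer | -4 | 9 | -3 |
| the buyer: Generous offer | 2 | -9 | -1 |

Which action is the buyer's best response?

Fair offer

E[Lowball] = 0.5·(-8) + 0.5·(0) = -4
E[Fair offer] = 0.5·(9) + 0.5·(-3) = 3
E[Generous offer] = 0.5·(-9) + 0.5·(-1) = -5
Best response: Fair offer (3 is the largest).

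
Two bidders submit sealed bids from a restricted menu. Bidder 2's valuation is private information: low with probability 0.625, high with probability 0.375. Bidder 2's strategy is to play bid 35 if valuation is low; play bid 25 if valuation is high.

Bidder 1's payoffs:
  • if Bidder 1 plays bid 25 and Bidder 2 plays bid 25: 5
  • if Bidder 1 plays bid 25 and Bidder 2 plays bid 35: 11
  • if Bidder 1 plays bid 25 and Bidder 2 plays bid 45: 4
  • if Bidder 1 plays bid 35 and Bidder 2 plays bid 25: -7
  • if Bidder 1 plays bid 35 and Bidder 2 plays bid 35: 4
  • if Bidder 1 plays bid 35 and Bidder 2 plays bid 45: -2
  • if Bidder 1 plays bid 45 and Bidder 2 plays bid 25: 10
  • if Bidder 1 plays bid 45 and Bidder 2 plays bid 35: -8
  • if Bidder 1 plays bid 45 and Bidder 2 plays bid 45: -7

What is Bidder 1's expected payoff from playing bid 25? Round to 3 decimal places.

8.750

Take the expectation over Bidder 2's valuation, weighting each type's action by its prior probability.
E[bid 25] = 0.625·11 + 0.375·5 = 6.875 + 1.875 = 8.75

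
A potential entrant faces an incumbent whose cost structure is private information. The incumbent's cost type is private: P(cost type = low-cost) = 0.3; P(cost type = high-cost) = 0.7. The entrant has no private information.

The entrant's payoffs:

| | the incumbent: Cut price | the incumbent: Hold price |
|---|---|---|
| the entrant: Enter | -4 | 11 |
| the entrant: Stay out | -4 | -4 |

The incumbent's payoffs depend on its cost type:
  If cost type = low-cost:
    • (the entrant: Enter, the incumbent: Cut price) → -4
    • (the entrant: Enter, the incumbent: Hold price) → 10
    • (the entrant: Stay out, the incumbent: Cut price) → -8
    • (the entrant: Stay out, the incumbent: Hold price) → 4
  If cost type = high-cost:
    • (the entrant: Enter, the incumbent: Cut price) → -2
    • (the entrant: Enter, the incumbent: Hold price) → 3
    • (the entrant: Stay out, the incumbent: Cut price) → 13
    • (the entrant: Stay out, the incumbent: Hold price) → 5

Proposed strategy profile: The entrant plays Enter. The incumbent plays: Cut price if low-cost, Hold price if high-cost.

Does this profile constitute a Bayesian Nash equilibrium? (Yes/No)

No

The entrant plays Enter: E[Enter] = 0.3·(-4) + 0.7·(11) = 6.5; E[Stay out] = -4. Best-responding. ✓
The incumbent (cost type low-cost), facing Enter: Cut price gives -4, Hold price gives 10. Proposed Cut price is not best — profitable deviation exists. ✗
The incumbent (cost type high-cost), facing Enter: Cut price gives -2, Hold price gives 3. Proposed Hold price is best. ✓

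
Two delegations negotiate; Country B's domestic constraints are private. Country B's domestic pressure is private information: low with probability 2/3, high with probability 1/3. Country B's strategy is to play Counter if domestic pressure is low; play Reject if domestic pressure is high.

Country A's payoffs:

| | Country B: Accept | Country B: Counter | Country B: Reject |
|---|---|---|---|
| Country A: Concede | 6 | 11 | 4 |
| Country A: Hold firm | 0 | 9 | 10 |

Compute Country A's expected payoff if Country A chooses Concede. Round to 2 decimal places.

8.67

Take the expectation over Country B's domestic pressure, weighting each type's action by its prior probability.
E[Concede] = 2/3·11 + 1/3·4 = 22/3 + 4/3 = 26/3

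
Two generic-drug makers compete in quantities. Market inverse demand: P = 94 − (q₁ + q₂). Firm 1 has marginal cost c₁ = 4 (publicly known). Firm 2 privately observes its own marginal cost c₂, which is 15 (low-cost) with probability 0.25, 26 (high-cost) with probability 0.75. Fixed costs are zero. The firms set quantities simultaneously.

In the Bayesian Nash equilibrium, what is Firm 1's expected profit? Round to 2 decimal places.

Type-c best response for Firm 2: q₂(c) = (94 − c)/2 − q₁/2.
Firm 1 maximizes expected profit; its first-order condition is 94 − 2q₁ − E[q₂] − 4 = 0.
Substituting E[q₂] and solving: E[c₂] = 23.25, so q₁ = (94 − 2·4 + 23.25)/3 = 36.4167.
E[P] = 94 − (q₁ + E[q₂]) = 40.4167; Firm 1's expected profit = (E[P] − 4)·q₁ = (40.4167 − 4)·36.4167 = 1326.17.

1326.17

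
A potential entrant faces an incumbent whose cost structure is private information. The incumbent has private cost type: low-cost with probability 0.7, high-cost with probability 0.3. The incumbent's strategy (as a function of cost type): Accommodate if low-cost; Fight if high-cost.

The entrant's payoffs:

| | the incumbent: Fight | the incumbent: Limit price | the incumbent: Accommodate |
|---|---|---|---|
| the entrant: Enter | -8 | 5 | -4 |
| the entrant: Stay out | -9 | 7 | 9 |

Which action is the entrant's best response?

Stay out

Compute the entrant's expected payoff for each action, taking the expectation over the incumbent's type.
E[Enter] = 0.7·(-4) + 0.3·(-8) = -5.2
E[Stay out] = 0.7·(9) + 0.3·(-9) = 3.6
Best response: Stay out (3.6 is the largest).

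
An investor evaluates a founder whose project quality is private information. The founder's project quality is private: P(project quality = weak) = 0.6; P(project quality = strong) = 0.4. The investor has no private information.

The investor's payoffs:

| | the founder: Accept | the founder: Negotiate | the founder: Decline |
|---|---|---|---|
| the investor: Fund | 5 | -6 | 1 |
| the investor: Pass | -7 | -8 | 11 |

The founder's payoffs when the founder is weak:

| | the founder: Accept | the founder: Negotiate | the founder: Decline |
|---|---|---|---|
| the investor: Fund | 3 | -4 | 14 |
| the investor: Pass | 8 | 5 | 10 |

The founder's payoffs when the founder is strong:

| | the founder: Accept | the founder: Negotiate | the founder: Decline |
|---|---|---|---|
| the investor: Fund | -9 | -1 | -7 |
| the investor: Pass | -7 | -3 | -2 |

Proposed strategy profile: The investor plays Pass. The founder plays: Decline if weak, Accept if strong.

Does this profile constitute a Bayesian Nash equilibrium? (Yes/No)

A profile is a BNE iff every type of every player is best-responding given beliefs about the other side.
The investor plays Pass: E[Pass] = 0.6·(11) + 0.4·(-7) = 3.8; E[Fund] = 2.6. Best-responding. ✓
The founder (project quality weak), facing Pass: Accept gives 8, Negotiate gives 5, Decline gives 10. Proposed Decline is best. ✓
The founder (project quality strong), facing Pass: Accept gives -7, Negotiate gives -3, Decline gives -2. Proposed Accept is not best — profitable deviation exists. ✗

No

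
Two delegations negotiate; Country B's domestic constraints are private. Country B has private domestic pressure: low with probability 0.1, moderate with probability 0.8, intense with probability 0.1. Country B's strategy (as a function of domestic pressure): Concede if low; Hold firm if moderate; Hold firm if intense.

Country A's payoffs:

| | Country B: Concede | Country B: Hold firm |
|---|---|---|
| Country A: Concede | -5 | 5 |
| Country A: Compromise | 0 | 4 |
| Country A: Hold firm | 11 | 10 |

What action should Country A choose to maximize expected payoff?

E[Concede] = 0.1·(-5) + 0.8·(5) + 0.1·(5) = 4
E[Compromise] = 0.1·(0) + 0.8·(4) + 0.1·(4) = 3.6
E[Hold firm] = 0.1·(11) + 0.8·(10) + 0.1·(10) = 10.1
Best response: Hold firm (10.1 is the largest).

Hold firm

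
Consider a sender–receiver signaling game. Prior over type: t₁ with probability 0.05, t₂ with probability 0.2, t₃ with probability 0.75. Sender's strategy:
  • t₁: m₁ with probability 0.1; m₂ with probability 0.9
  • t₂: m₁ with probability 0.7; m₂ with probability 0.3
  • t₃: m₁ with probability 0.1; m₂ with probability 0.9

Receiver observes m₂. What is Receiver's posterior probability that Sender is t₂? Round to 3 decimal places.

0.077

P(m₂) = 0.05·0.9 + 0.2·0.3 + 0.75·0.9 = 0.78
P(t₂ | m₂) = (0.2·0.3) / 0.78 = 0.06 / 0.78 = 0.0769231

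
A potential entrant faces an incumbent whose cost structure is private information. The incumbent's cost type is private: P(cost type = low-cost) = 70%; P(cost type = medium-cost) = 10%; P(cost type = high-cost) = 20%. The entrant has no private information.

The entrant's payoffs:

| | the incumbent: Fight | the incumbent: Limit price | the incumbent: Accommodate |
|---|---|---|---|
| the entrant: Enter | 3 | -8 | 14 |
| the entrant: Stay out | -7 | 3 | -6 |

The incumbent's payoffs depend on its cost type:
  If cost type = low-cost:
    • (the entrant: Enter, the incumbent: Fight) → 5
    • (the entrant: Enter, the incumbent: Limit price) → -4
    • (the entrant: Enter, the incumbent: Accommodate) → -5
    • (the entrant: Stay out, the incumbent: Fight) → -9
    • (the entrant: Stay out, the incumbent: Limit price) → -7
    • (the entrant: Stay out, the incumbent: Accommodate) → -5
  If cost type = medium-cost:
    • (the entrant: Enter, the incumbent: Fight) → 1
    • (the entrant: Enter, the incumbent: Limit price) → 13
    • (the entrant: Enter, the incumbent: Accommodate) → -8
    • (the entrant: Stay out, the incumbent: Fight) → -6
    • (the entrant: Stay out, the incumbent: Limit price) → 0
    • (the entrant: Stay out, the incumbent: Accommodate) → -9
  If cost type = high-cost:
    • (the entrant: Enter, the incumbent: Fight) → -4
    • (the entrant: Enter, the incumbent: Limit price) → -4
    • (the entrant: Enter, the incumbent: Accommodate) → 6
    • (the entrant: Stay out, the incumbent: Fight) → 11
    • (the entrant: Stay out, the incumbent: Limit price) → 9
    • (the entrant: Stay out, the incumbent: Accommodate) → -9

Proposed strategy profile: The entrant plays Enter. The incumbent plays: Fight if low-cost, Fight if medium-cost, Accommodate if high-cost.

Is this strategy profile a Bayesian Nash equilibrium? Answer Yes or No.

A profile is a BNE iff every type of every player is best-responding given beliefs about the other side.
The entrant plays Enter: E[Enter] = 0.7·(3) + 0.1·(3) + 0.2·(14) = 5.2; E[Stay out] = -6.8. Best-responding. ✓
The incumbent (cost type low-cost), facing Enter: Fight gives 5, Limit price gives -4, Accommodate gives -5. Proposed Fight is best. ✓
The incumbent (cost type medium-cost), facing Enter: Fight gives 1, Limit price gives 13, Accommodate gives -8. Proposed Fight is not best — profitable deviation exists. ✗
The incumbent (cost type high-cost), facing Enter: Fight gives -4, Limit price gives -4, Accommodate gives 6. Proposed Accommodate is best. ✓

No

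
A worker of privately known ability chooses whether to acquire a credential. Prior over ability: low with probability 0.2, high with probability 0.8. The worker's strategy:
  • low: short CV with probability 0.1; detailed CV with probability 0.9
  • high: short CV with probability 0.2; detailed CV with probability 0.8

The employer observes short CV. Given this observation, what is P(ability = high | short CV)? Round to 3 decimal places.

P(short CV) = 0.2·0.1 + 0.8·0.2 = 0.18
P(high | short CV) = (0.8·0.2) / 0.18 = 0.16 / 0.18 = 0.888889

0.889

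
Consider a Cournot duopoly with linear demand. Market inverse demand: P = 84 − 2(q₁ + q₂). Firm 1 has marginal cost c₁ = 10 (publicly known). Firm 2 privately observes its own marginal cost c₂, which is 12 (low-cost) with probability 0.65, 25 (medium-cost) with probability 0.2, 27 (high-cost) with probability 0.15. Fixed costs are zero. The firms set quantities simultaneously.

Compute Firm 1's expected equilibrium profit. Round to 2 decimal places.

363.15

Firm 2 with cost c maximizes (84 − 2(q₁+q₂) − c)·q₂, giving q₂(c) = (84 − c − 2q₁)/4.
E[c₂] = 0.65·12 + 0.2·25 + 0.15·27 = 16.85
Firm 1's FOC against E[q₂] yields q₁ = (84 − 2·10 + E[c₂])/6 = (84 − 20 + 16.85)/6 = 13.475.
E[P] = 84 − 2·(q₁ + E[q₂]) = 36.95; Firm 1's expected profit = (E[P] − 10)·q₁ = (36.95 − 10)·13.475 = 363.151.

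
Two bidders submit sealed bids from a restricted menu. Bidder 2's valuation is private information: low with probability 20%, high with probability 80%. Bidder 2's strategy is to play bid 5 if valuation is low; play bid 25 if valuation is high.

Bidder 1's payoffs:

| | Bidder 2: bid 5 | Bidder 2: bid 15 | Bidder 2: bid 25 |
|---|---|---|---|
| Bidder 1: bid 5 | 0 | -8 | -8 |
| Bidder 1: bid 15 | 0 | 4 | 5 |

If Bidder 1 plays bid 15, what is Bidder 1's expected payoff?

4

E[bid 15] = 0.2·0 + 0.8·5 = 0 + 4 = 4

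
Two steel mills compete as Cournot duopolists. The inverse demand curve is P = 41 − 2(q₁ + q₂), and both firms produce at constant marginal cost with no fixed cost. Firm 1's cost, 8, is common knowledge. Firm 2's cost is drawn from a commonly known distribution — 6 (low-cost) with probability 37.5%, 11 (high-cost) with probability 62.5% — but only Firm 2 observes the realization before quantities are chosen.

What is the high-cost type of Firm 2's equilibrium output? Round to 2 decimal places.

4.66

Type-c best response for Firm 2: q₂(c) = (41 − c)/4 − q₁/2.
Firm 1 maximizes expected profit; its first-order condition is 41 − 4q₁ − 2E[q₂] − 8 = 0.
Substituting E[q₂] and solving: E[c₂] = 9.125, so q₁ = (41 − 2·8 + 9.125)/6 = 5.6875.
q₂(high-cost) = (41 − 11 − 2·5.6875)/4 = 4.65625.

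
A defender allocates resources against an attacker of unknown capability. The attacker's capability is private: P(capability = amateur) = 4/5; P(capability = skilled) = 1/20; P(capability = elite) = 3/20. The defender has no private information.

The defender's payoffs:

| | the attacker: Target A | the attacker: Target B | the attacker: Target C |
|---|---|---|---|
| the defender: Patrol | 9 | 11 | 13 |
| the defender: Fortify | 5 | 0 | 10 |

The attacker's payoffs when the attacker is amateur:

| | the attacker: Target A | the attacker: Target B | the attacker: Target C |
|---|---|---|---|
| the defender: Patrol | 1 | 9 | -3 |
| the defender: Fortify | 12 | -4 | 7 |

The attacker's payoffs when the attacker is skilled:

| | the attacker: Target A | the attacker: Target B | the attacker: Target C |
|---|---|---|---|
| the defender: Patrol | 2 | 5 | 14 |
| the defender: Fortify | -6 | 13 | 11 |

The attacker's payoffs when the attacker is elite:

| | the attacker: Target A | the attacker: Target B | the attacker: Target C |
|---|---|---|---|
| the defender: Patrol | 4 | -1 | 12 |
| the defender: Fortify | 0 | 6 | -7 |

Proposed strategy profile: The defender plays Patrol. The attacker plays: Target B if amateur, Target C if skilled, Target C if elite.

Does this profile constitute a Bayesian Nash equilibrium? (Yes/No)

Yes

A profile is a BNE iff every type of every player is best-responding given beliefs about the other side.
The defender plays Patrol: E[Patrol] = 4/5·(11) + 1/20·(13) + 3/20·(13) = 57/5; E[Fortify] = 2. Best-responding. ✓
The attacker (capability amateur), facing Patrol: Target A gives 1, Target B gives 9, Target C gives -3. Proposed Target B is best. ✓
The attacker (capability skilled), facing Patrol: Target A gives 2, Target B gives 5, Target C gives 14. Proposed Target C is best. ✓
The attacker (capability elite), facing Patrol: Target A gives 4, Target B gives -1, Target C gives 12. Proposed Target C is best. ✓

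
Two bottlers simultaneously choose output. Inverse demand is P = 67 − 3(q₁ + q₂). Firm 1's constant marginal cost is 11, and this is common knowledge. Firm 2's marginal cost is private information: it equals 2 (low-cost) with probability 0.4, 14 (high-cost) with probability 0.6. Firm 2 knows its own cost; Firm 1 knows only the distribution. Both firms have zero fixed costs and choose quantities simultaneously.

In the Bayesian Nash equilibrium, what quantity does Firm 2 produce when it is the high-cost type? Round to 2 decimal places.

Type-c best response for Firm 2: q₂(c) = (67 − c)/6 − q₁/2.
Firm 1 maximizes expected profit; its first-order condition is 67 − 6q₁ − 3E[q₂] − 11 = 0.
Substituting E[q₂] and solving: E[c₂] = 9.2, so q₁ = (67 − 2·11 + 9.2)/9 = 6.02222.
q₂(high-cost) = (67 − 14 − 3·6.02222)/6 = 5.82222.

5.82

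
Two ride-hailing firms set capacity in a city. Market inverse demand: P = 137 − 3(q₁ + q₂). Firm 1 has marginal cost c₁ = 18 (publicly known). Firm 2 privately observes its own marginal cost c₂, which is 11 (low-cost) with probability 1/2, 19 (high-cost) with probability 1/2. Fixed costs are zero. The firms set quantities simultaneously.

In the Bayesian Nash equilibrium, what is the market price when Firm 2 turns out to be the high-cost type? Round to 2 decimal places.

Type-c best response for Firm 2: q₂(c) = (137 − c)/6 − q₁/2.
Firm 1 maximizes expected profit; its first-order condition is 137 − 6q₁ − 3E[q₂] − 18 = 0.
Substituting E[q₂] and solving: E[c₂] = 15, so q₁ = (137 − 2·18 + 15)/9 = 12.8889.
q₂(high-cost) = 13.2222, so P = 137 − 3·(12.8889 + 13.2222) = 58.6667.

58.67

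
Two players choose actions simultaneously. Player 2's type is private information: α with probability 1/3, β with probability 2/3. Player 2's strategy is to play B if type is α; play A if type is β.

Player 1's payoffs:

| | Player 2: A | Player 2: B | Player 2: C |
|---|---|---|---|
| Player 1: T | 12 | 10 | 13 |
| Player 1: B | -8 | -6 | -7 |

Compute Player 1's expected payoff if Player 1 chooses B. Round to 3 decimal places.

Take the expectation over Player 2's type, weighting each type's action by its prior probability.
E[B] = 1/3·(-6) + 2/3·(-8) = (-2) + (-16/3) = -22/3

-7.333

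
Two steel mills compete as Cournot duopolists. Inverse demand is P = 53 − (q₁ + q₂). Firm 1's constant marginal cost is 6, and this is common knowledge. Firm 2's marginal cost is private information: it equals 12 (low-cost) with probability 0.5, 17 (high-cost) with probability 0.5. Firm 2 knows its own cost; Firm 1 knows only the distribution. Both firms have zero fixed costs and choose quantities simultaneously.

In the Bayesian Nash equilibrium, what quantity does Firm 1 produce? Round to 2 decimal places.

18.50

Type-c best response for Firm 2: q₂(c) = (53 − c)/2 − q₁/2.
Firm 1 maximizes expected profit; its first-order condition is 53 − 2q₁ − E[q₂] − 6 = 0.
Substituting E[q₂] and solving: E[c₂] = 14.5, so q₁ = (53 − 2·6 + 14.5)/3 = 18.5.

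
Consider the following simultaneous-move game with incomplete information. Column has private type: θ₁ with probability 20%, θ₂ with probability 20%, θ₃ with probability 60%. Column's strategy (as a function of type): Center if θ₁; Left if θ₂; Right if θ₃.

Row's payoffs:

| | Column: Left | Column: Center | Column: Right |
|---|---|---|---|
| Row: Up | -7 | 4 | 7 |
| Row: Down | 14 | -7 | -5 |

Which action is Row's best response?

Up

E[Up] = 0.2·(4) + 0.2·(-7) + 0.6·(7) = 3.6
E[Down] = 0.2·(-7) + 0.2·(14) + 0.6·(-5) = -1.6
Best response: Up (3.6 is the largest).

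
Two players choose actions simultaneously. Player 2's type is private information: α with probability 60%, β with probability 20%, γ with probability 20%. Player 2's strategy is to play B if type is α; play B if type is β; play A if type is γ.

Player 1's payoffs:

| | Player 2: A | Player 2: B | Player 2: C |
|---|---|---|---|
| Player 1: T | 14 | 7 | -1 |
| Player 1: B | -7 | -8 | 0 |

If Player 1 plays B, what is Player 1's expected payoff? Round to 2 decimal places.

-7.80

E[B] = 0.6·(-8) + 0.2·(-8) + 0.2·(-7) = (-4.8) + (-1.6) + (-1.4) = -7.8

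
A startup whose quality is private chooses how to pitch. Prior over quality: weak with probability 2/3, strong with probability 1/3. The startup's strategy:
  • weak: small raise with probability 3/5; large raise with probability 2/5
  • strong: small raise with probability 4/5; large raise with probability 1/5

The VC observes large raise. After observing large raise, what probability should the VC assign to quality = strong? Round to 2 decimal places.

0.20

Apply Bayes' rule using the sender's strategy as the likelihood.
P(large raise) = (2/3)·(2/5) + (1/3)·(1/5) = 1/3
P(strong | large raise) = ((1/3)·(1/5)) / (1/3) = (1/15) / (1/3) = 1/5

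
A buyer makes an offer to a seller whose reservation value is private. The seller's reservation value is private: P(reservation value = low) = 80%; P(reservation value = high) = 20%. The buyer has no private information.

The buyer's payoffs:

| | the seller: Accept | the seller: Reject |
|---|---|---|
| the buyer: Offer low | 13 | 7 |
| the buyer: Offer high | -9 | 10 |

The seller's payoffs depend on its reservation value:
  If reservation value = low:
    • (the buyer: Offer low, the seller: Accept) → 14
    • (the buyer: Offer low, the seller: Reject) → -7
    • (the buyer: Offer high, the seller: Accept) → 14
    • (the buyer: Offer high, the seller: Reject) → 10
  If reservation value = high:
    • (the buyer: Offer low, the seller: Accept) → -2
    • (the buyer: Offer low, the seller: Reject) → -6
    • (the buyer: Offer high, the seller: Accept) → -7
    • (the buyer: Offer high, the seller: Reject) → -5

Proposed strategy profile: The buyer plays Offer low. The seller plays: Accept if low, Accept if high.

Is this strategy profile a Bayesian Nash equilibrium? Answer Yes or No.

Yes

A profile is a BNE iff every type of every player is best-responding given beliefs about the other side.
The buyer plays Offer low: E[Offer low] = 0.8·(13) + 0.2·(13) = 13; E[Offer high] = -9. Best-responding. ✓
The seller (reservation value low), facing Offer low: Accept gives 14, Reject gives -7. Proposed Accept is best. ✓
The seller (reservation value high), facing Offer low: Accept gives -2, Reject gives -6. Proposed Accept is best. ✓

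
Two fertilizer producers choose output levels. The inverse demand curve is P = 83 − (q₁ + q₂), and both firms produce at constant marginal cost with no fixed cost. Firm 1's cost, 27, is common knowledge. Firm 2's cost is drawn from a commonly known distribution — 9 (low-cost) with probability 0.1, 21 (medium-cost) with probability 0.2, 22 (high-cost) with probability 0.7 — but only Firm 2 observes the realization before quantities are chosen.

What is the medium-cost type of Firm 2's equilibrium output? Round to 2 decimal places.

22.75

Firm 2 with cost c maximizes (83 − (q₁+q₂) − c)·q₂, giving q₂(c) = (83 − c − q₁)/2.
E[c₂] = 0.1·9 + 0.2·21 + 0.7·22 = 20.5
Firm 1's FOC against E[q₂] yields q₁ = (83 − 2·27 + E[c₂])/3 = (83 − 54 + 20.5)/3 = 16.5.
q₂(medium-cost) = (83 − 21 − 16.5)/2 = 22.75.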